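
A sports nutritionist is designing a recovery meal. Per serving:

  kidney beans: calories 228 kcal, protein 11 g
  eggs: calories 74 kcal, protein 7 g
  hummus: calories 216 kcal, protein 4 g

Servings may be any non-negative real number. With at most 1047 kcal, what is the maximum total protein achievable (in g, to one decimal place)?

99.0 g

Protein per kcal: eggs 0.09459, kidney beans 0.04825, hummus 0.01852.
With no serving limits, spend the whole calories allowance on eggs: 1047 kcal / 74 kcal × 7 g = 99.0 g.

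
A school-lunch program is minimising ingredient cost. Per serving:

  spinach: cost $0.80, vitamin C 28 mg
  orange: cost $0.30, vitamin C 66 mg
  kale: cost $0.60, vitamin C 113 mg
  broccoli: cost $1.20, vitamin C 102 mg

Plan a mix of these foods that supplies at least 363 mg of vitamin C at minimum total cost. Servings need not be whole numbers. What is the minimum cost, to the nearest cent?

Cost per mg of vitamin C: orange $0.0045, kale $0.0053, broccoli $0.0118, spinach $0.0286.
With no serving limits, use only orange: 363 mg / 66 mg = 5.5 servings × $0.30 = $1.65.

$1.65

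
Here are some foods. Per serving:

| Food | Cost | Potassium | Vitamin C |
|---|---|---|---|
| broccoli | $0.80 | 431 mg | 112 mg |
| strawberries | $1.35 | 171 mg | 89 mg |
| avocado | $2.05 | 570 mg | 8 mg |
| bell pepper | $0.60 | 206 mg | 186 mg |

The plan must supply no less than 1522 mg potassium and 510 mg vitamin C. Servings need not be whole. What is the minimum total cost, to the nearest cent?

Check every corner: each single food scaled to meet both minima, and each pair solved so both constraints bind.
broccoli only: max(1522/431, 510/112) = 4.554 servings → $3.64.
strawberries only: max(1522/171, 510/89) = 8.901 servings → $12.02.
avocado only: max(1522/570, 510/8) = 63.75 servings → $130.69.
bell pepper only: max(1522/206, 510/186) = 7.388 servings → $4.43.
broccoli + strawberries with both tight: 2.512 servings and 2.569 servings → $5.48.
broccoli + avocado: intersection lies outside the first quadrant.
broccoli + bell pepper with both tight: 3.118 servings and 0.8643 servings → $3.01.
strawberries + avocado with both tight: 5.642 servings and 0.9774 servings → $9.62.
strawberries + bell pepper: the both-tight solution has a negative serving — not a feasible corner.
avocado + bell pepper with both tight: 1.706 servings and 2.669 servings → $5.10.
So the least-cost plan costs $3.01.

$3.01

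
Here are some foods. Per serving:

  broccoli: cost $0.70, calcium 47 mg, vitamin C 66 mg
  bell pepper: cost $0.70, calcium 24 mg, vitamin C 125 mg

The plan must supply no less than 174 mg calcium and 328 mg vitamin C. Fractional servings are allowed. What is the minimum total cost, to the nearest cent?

With two linear requirements the optimum uses one or two foods; enumerate the corners.
broccoli only: max(174/47, 328/66) = 4.97 servings → $3.48.
bell pepper only: max(174/24, 328/125) = 7.25 servings → $5.08.
broccoli + bell pepper with both tight: 3.234 servings and 0.9163 servings → $2.91.
The minimum over all feasible corners is $2.91.

$2.91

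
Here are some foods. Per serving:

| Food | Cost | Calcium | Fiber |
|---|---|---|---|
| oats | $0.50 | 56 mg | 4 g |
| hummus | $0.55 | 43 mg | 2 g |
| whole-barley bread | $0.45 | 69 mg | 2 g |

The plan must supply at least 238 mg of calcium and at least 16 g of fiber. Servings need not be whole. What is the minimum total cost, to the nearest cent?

Minimising a linear cost over {calcium ≥ 238, fiber ≥ 16, servings ≥ 0} — the optimum is at a vertex, using one or two foods.
oats only: max(238/56, 16/4) = 4.25 servings → $2.12.
hummus only: max(238/43, 16/2) = 8 servings → $4.40.
whole-barley bread only: max(238/69, 16/2) = 8 servings → $3.60.
oats + hummus with both tight: 3.533 servings and 0.9333 servings → $2.28.
oats + whole-barley bread with both tight: 3.829 servings and 0.3415 servings → $2.07.
hummus + whole-barley bread: the both-tight solution has a negative serving — not a feasible corner.
Cheapest feasible corner: $2.07.

$2.07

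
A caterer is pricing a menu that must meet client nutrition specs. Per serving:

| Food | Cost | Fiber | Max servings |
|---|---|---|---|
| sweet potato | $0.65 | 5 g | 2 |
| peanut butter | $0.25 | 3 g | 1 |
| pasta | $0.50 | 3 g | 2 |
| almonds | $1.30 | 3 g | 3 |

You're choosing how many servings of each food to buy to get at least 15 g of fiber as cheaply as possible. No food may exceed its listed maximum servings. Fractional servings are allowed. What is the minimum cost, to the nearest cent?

Cost per g of fiber: peanut butter $0.0833, sweet potato $0.1300, pasta $0.1667, almonds $0.4333.
Take 1 serving of peanut butter: +3.0 g fiber for $0.25 (total $0.25, still need 12.0 g).
Take 2 servings of sweet potato: +10.0 g fiber for $1.30 (total $1.55, still need 2.0 g).
Take 0.6667 servings of pasta: +2.0 g fiber for $0.33 (total $1.88, still need 0.0 g).
Filling from the cheapest source first is optimal under one linear minimum: $1.88.

$1.88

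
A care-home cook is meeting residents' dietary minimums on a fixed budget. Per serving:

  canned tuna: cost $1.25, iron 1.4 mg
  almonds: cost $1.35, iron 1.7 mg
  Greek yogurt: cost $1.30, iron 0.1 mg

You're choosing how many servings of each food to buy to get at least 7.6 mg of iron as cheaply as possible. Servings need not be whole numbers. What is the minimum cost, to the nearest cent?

$6.04

Cost per mg of iron: almonds $0.7941, canned tuna $0.8929, Greek yogurt $13.0000.
With no serving limits, use only almonds: 7.6 mg / 1.7 mg = 4.471 servings × $1.35 = $6.04.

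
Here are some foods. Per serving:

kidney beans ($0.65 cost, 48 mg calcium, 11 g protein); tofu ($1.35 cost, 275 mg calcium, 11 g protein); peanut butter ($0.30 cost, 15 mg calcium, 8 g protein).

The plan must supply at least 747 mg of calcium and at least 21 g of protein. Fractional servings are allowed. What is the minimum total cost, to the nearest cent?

$3.67

kidney beans only: max(747/48, 21/11) = 15.56 servings → $10.12.
tofu only: max(747/275, 21/11) = 2.716 servings → $3.67.
peanut butter only: max(747/15, 21/8) = 49.8 servings → $14.94.
kidney beans + tofu: the both-tight solution has a negative serving — not a feasible corner.
kidney beans + peanut butter: intersection lies outside the first quadrant.
tofu + peanut butter with both targets exact would need a negative amount; discard.
Cheapest feasible corner: $3.67.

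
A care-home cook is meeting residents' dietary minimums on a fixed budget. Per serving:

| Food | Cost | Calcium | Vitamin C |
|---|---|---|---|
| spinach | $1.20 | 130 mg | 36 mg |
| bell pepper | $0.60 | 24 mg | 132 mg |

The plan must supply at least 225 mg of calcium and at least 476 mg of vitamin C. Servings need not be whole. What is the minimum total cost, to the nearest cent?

$3.33

At the optimum either one food covers both requirements or two foods hit both targets exactly; no other combination can be cheaper.
spinach only: max(225/130, 476/36) = 13.22 servings → $15.87.
bell pepper only: max(225/24, 476/132) = 9.375 servings → $5.62.
spinach + bell pepper with both tight: 1.122 servings and 3.3 servings → $3.33.
Cheapest feasible corner: $3.33.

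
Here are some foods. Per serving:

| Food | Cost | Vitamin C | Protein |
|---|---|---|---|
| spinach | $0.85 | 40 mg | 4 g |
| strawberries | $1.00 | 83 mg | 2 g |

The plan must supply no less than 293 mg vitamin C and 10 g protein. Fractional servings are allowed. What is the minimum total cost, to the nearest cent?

$3.89

At the optimum either one food covers both requirements or two foods hit both targets exactly; no other combination can be cheaper.
spinach only: max(293/40, 10/4) = 7.325 servings → $6.23.
strawberries only: max(293/83, 10/2) = 5 servings → $5.00.
spinach + strawberries with both tight: 0.9683 servings and 3.063 servings → $3.89.
So the least-cost plan costs $3.89.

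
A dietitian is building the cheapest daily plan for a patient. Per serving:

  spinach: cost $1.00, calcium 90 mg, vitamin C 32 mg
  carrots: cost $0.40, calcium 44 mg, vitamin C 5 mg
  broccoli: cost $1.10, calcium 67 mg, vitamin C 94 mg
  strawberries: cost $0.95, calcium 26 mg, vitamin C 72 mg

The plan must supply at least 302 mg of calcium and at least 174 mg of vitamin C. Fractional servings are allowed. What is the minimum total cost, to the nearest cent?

$3.54

Check every corner: each single food scaled to meet both minima, and each pair solved so both constraints bind.
spinach only: max(302/90, 174/32) = 5.438 servings → $5.44.
carrots only: max(302/44, 174/5) = 34.8 servings → $13.92.
broccoli only: max(302/67, 174/94) = 4.507 servings → $4.96.
strawberries only: max(302/26, 174/72) = 11.62 servings → $11.03.
spinach + carrots with both targets exact would need a negative amount; discard.
spinach + broccoli with both tight: 2.649 servings and 0.9493 servings → $3.69.
spinach + strawberries with both tight: 3.049 servings and 1.062 servings → $4.06.
carrots + broccoli with both tight: 4.401 servings and 1.617 servings → $3.54.
carrots + strawberries with both tight: 5.668 servings and 2.023 servings → $4.19.
broccoli + strawberries: the both-tight solution has a negative serving — not a feasible corner.
So the least-cost plan costs $3.54.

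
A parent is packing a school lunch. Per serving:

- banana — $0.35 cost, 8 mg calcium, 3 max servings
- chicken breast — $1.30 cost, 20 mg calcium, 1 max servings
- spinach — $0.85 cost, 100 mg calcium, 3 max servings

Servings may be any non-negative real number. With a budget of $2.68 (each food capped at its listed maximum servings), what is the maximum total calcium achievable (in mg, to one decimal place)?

Calcium per dollar: spinach 117.6, banana 22.86, chicken breast 15.38.
Take 3 servings of spinach: spends $2.55, +300.0 mg calcium (running total 300.0 mg).
Take 0.3714 servings of banana: spends $0.13, +3.0 mg calcium (running total 303.0 mg).
Greedy by best ratio exhausts the cost allowance optimally: 303.0 mg.

303.0 mg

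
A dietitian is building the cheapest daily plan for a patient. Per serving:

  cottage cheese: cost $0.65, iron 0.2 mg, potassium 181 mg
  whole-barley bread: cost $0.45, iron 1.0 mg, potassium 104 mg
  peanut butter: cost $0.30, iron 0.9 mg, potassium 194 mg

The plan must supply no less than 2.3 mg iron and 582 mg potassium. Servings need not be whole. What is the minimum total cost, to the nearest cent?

At the optimum either one food covers both requirements or two foods hit both targets exactly; no other combination can be cheaper.
cottage cheese only: max(2.3/0.2, 582/181) = 11.5 servings → $7.47.
whole-barley bread only: max(2.3/1.0, 582/104) = 5.596 servings → $2.52.
peanut butter only: max(2.3/0.9, 582/194) = 3 servings → $0.90.
cottage cheese + whole-barley bread with both tight: 2.14 servings and 1.872 servings → $2.23.
cottage cheese + peanut butter with both tight: 0.6253 servings and 2.417 servings → $1.13.
whole-barley bread + peanut butter: intersection lies outside the first quadrant.
Cheapest feasible corner: $0.90.

$0.90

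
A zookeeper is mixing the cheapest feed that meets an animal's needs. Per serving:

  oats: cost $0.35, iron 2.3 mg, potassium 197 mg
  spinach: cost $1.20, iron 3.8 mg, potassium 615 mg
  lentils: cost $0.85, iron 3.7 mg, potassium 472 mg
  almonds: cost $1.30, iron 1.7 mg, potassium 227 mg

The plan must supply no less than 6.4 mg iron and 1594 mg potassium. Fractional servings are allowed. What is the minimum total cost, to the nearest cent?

At the optimum either one food covers both requirements or two foods hit both targets exactly; no other combination can be cheaper.
oats only: max(6.4/2.3, 1594/197) = 8.091 servings → $2.83.
spinach only: max(6.4/3.8, 1594/615) = 2.592 servings → $3.11.
lentils only: max(6.4/3.7, 1594/472) = 3.377 servings → $2.87.
almonds only: max(6.4/1.7, 1594/227) = 7.022 servings → $9.13.
oats + spinach: the both-tight solution has a negative serving — not a feasible corner.
oats + lentils with both targets exact would need a negative amount; discard.
oats + almonds: the both-tight solution has a negative serving — not a feasible corner.
spinach + lentils: the both-tight solution has a negative serving — not a feasible corner.
spinach + almonds: intersection lies outside the first quadrant.
lentils + almonds: intersection lies outside the first quadrant.
Cheapest feasible corner: $2.83.

$2.83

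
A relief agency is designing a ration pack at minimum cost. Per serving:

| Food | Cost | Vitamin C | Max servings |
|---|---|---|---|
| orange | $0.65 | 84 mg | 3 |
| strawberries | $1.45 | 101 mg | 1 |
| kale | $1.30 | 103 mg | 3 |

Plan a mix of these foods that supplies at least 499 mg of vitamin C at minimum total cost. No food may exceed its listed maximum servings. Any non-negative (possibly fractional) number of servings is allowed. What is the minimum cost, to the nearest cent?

Cost per mg of vitamin C: orange $0.0077, kale $0.0126, strawberries $0.0144.
Take 3 servings of orange: +252.0 mg vitamin C for $1.95 (total $1.95, still need 247.0 mg).
Take 2.398 servings of kale: +247.0 mg vitamin C for $3.12 (total $5.07, still need 0.0 mg).
Greedy by cheapest-per-mg is optimal for a single linear constraint, so the minimum cost is $5.07.

$5.07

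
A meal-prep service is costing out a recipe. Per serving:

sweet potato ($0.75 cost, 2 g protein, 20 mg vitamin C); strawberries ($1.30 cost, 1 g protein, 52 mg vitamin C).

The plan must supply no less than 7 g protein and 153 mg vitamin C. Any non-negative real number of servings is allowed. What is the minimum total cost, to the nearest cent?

Minimising a linear cost over {protein ≥ 7, vitamin C ≥ 153, servings ≥ 0} — the optimum is at a vertex, using one or two foods.
sweet potato only: max(7/2, 153/20) = 7.65 servings → $5.74.
strawberries only: max(7/1, 153/52) = 7 servings → $9.10.
sweet potato + strawberries with both tight: 2.512 servings and 1.976 servings → $4.45.
So the least-cost plan costs $4.45.

$4.45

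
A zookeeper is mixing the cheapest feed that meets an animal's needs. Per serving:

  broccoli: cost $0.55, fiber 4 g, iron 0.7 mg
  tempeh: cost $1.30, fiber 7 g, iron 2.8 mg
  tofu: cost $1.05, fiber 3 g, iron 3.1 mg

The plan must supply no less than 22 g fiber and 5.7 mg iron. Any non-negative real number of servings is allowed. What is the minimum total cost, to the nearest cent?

The cheapest plan sits at a corner of the feasible region — with two constraints it uses at most two foods.
broccoli only: max(22/4, 5.7/0.7) = 8.143 servings → $4.48.
tempeh only: max(22/7, 5.7/2.8) = 3.143 servings → $4.09.
tofu only: max(22/3, 5.7/3.1) = 7.333 servings → $7.70.
broccoli + tempeh with both tight: 3.444 servings and 1.175 servings → $3.42.
broccoli + tofu with both tight: 4.961 servings and 0.7184 servings → $3.48.
tempeh + tofu with both targets exact would need a negative amount; discard.
Cheapest feasible corner: $3.42.

$3.42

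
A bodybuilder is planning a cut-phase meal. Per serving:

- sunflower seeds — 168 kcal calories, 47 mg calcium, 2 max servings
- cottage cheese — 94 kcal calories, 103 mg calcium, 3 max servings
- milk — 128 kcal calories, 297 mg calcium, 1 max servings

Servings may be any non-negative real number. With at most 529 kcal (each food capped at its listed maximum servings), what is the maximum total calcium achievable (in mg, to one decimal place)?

Calcium per kcal: milk 2.32, cottage cheese 1.096, sunflower seeds 0.2798.
Take 1 serving of milk: uses 128 kcal, +297.0 mg calcium (running total 297.0 mg).
Take 3 servings of cottage cheese: uses 282 kcal, +309.0 mg calcium (running total 606.0 mg).
Take 0.7083 servings of sunflower seeds: uses 119 kcal, +33.3 mg calcium (running total 639.3 mg).
Filling greedily by calcium-per-kcal is optimal for one linear limit, giving 639.3 mg.

639.3 mg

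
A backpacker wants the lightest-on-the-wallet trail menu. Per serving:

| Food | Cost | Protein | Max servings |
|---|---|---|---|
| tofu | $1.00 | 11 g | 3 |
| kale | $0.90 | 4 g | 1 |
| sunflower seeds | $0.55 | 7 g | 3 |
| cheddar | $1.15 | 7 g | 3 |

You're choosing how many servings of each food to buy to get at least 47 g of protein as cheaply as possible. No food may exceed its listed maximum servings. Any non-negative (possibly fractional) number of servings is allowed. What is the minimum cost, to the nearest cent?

Cost per g of protein: sunflower seeds $0.0786, tofu $0.0909, cheddar $0.1643, kale $0.2250.
Take 3 servings of sunflower seeds: +21.0 g protein for $1.65 (total $1.65, still need 26.0 g).
Take 2.364 servings of tofu: +26.0 g protein for $2.36 (total $4.01, still need 0.0 g).
Greedy by cheapest-per-g is optimal for a single linear constraint, so the minimum cost is $4.01.

$4.01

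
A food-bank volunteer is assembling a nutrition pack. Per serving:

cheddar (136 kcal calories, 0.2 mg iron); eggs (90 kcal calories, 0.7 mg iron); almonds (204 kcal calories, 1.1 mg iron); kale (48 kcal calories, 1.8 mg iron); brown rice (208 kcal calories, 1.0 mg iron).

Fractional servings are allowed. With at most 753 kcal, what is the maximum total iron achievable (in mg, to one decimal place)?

28.2 mg

Iron per kcal: kale 0.0375, eggs 0.007778, almonds 0.005392, brown rice 0.004808, cheddar 0.001471.
With no serving limits, spend the whole calories allowance on kale: 753 kcal / 48 kcal × 1.8 mg = 28.2 mg.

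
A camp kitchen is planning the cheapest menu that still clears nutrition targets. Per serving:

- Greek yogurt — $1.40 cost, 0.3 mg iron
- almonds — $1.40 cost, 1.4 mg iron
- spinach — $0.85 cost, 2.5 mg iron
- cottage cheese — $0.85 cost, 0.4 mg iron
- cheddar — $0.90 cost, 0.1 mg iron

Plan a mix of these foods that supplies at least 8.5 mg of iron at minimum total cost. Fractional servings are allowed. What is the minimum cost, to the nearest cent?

Cost per mg of iron: spinach $0.3400, almonds $1.0000, cottage cheese $2.1250, Greek yogurt $4.6667, cheddar $9.0000.
With no serving limits, use only spinach: 8.5 mg / 2.5 mg = 3.4 servings × $0.85 = $2.89.

$2.89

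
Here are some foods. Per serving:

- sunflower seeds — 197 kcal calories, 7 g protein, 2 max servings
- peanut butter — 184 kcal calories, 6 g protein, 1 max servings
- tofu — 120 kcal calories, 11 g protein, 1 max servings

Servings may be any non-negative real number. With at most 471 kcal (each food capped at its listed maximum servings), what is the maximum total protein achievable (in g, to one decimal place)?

Protein per kcal: tofu 0.09167, sunflower seeds 0.03553, peanut butter 0.03261.
Take 1 serving of tofu: uses 120 kcal, +11.0 g protein (running total 11.0 g).
Take 1.782 servings of sunflower seeds: uses 351 kcal, +12.5 g protein (running total 23.5 g).
Filling greedily by protein-per-kcal is optimal for one linear limit, giving 23.5 g.

23.5 g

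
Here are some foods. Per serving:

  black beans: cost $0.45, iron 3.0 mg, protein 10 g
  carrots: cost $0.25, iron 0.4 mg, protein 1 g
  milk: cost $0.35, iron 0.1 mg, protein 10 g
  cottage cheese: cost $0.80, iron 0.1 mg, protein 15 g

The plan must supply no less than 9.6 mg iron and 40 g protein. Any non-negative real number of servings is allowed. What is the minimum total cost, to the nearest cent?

Check every corner: each single food scaled to meet both minima, and each pair solved so both constraints bind.
black beans only: max(9.6/3.0, 40/10) = 4 servings → $1.80.
carrots only: max(9.6/0.4, 40/1) = 40 servings → $10.00.
milk only: max(9.6/0.1, 40/10) = 96 servings → $33.60.
cottage cheese only: max(9.6/0.1, 40/15) = 96 servings → $76.80.
black beans + carrots with both targets exact would need a negative amount; discard.
black beans + milk with both tight: 3.172 servings and 0.8276 servings → $1.72.
black beans + cottage cheese with both tight: 3.182 servings and 0.5455 servings → $1.87.
carrots + milk with both tight: 23.59 servings and 1.641 servings → $6.47.
carrots + cottage cheese with both tight: 23.73 servings and 1.085 servings → $6.80.
milk + cottage cheese: intersection lies outside the first quadrant.
So the least-cost plan costs $1.72.

$1.72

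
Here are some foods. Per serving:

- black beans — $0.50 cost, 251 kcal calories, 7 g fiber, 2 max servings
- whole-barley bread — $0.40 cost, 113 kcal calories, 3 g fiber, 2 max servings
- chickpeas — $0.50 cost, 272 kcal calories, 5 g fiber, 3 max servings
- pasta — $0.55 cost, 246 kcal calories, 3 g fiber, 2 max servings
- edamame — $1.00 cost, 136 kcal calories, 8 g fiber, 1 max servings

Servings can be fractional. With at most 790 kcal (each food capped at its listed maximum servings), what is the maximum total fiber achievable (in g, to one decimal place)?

Fiber per kcal: edamame 0.05882, black beans 0.02789, whole-barley bread 0.02655, chickpeas 0.01838, pasta 0.0122.
Take 1 serving of edamame: uses 136 kcal, +8.0 g fiber (running total 8.0 g).
Take 2 servings of black beans: uses 502 kcal, +14.0 g fiber (running total 22.0 g).
Take 1.345 servings of whole-barley bread: uses 152 kcal, +4.0 g fiber (running total 26.0 g).
Filling greedily by fiber-per-kcal is optimal for one linear limit, giving 26.0 g.

26.0 g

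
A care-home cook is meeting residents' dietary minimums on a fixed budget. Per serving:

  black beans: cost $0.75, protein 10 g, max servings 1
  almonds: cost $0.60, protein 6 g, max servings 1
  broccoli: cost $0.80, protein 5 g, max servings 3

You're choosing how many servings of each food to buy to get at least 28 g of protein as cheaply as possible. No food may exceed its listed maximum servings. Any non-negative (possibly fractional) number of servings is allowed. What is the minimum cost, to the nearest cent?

Cost per g of protein: black beans $0.0750, almonds $0.1000, broccoli $0.1600.
Take 1 serving of black beans: +10.0 g protein for $0.75 (total $0.75, still need 18.0 g).
Take 1 serving of almonds: +6.0 g protein for $0.60 (total $1.35, still need 12.0 g).
Take 2.4 servings of broccoli: +12.0 g protein for $1.92 (total $3.27, still need 0.0 g).
Filling from the cheapest source first is optimal under one linear minimum: $3.27.

$3.27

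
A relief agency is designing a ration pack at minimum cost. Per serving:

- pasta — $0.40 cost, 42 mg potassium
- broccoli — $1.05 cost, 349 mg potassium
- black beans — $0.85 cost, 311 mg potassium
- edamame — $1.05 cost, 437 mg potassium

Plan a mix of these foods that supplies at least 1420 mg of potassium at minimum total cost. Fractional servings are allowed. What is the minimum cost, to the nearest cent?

Cost per mg of potassium: edamame $0.0024, black beans $0.0027, broccoli $0.0030, pasta $0.0095.
With no serving limits, use only edamame: 1420 mg / 437 mg = 3.249 servings × $1.05 = $3.41.

$3.41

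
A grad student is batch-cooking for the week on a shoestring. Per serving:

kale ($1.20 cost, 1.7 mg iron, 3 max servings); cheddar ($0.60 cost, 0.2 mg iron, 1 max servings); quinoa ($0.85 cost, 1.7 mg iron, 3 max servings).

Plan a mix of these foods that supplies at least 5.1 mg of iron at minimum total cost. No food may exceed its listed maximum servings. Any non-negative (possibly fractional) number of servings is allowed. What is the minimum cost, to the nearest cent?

$2.55

Cost per mg of iron: quinoa $0.5000, kale $0.7059, cheddar $3.0000.
Take 3 servings of quinoa: +5.1 mg iron for $2.55 (total $2.55, still need 0.0 mg).
Filling from the cheapest source first is optimal under one linear minimum: $2.55.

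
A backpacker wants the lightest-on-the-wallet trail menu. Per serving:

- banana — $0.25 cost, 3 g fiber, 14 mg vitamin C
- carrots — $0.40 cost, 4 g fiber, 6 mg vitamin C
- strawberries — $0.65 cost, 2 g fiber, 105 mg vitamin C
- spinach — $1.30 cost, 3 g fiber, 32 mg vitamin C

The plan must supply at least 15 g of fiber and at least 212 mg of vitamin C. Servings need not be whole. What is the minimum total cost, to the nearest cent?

$1.97

banana only: max(15/3, 212/14) = 15.14 servings → $3.79.
carrots only: max(15/4, 212/6) = 35.33 servings → $14.13.
strawberries only: max(15/2, 212/105) = 7.5 servings → $4.88.
spinach only: max(15/3, 212/32) = 6.625 servings → $8.61.
banana + carrots: intersection lies outside the first quadrant.
banana + strawberries with both tight: 4.01 servings and 1.484 servings → $1.97.
banana + spinach: intersection lies outside the first quadrant.
carrots + strawberries with both tight: 2.821 servings and 1.858 servings → $2.34.
carrots + spinach: the both-tight solution has a negative serving — not a feasible corner.
strawberries + spinach with both tight: 0.6215 servings and 4.586 servings → $6.37.
So the least-cost plan costs $1.97.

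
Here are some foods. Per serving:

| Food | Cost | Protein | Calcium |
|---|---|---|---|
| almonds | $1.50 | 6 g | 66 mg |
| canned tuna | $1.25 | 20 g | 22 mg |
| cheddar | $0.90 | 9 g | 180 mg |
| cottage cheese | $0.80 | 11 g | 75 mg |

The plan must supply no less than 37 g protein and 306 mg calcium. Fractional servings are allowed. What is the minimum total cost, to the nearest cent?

$2.80

A basic optimal solution has at most two foods positive. Try each food alone and each pair with both targets met exactly.
almonds only: max(37/6, 306/66) = 6.167 servings → $9.25.
canned tuna only: max(37/20, 306/22) = 13.91 servings → $17.39.
cheddar only: max(37/9, 306/180) = 4.111 servings → $3.70.
cottage cheese only: max(37/11, 306/75) = 4.08 servings → $3.26.
almonds + canned tuna with both tight: 4.466 servings and 0.5101 servings → $7.34.
almonds + cheddar with both targets exact would need a negative amount; discard.
almonds + cottage cheese with both tight: 2.141 servings and 2.196 servings → $4.97.
canned tuna + cheddar with both tight: 1.148 servings and 1.56 servings → $2.84.
canned tuna + cottage cheese: intersection lies outside the first quadrant.
cheddar + cottage cheese with both tight: 0.4529 servings and 2.993 servings → $2.80.
The minimum over all feasible corners is $2.80.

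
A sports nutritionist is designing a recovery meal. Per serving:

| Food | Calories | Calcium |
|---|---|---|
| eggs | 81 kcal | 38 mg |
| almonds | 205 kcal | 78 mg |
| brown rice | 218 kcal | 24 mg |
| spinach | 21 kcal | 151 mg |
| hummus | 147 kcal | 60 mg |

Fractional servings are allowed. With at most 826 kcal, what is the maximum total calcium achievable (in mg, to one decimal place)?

Calcium per kcal: spinach 7.19, eggs 0.4691, hummus 0.4082, almonds 0.3805, brown rice 0.1101.
With no serving limits, spend the whole calories allowance on spinach: 826 kcal / 21 kcal × 151 mg = 5939.3 mg.

5939.3 mg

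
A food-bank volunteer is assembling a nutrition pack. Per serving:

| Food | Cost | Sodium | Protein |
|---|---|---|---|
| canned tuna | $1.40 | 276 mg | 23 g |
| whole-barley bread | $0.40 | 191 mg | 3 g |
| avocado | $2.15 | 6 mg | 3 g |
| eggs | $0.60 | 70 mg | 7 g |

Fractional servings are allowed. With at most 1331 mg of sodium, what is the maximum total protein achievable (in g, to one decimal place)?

665.5 g

Protein per mg sodium: avocado 0.5, eggs 0.1, canned tuna 0.08333, whole-barley bread 0.01571.
With no serving limits, spend the whole sodium allowance on avocado: 1331 mg / 6 mg × 3 g = 665.5 g.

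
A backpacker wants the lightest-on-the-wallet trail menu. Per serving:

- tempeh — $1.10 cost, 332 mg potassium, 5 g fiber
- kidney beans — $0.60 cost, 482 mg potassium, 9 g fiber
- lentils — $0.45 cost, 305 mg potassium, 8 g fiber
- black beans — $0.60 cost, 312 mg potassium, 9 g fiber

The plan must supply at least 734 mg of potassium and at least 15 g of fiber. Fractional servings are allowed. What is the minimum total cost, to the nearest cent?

$0.95

Two binding constraints pin down two serving amounts, so the optimal mix uses at most two foods. The candidates are each food alone (scaled to the tighter of potassium/fiber) and each pair with both constraints tight.
tempeh only: max(734/332, 15/5) = 3 servings → $3.30.
kidney beans only: max(734/482, 15/9) = 1.667 servings → $1.00.
lentils only: max(734/305, 15/8) = 2.407 servings → $1.08.
black beans only: max(734/312, 15/9) = 2.353 servings → $1.41.
tempeh + kidney beans: intersection lies outside the first quadrant.
tempeh + lentils with both tight: 1.147 servings and 1.158 servings → $1.78.
tempeh + black beans with both tight: 1.349 servings and 0.9174 servings → $2.03.
kidney beans + lentils with both tight: 1.167 servings and 0.5617 servings → $0.95.
kidney beans + black beans with both tight: 1.259 servings and 0.4078 servings → $1.00.
lentils + black beans: the both-tight solution has a negative serving — not a feasible corner.
Cheapest feasible corner: $0.95.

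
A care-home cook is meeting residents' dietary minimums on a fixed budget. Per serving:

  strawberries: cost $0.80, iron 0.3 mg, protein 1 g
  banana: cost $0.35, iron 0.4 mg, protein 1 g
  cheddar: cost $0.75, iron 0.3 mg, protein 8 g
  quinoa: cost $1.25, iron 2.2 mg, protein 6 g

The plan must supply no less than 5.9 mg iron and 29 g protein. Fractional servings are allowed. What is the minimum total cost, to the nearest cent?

Minimising a linear cost over {iron ≥ 5.9, protein ≥ 29, servings ≥ 0} — the optimum is at a vertex, using one or two foods.
strawberries only: max(5.9/0.3, 29/1) = 29 servings → $23.20.
banana only: max(5.9/0.4, 29/1) = 29 servings → $10.15.
cheddar only: max(5.9/0.3, 29/8) = 19.67 servings → $14.75.
quinoa only: max(5.9/2.2, 29/6) = 4.833 servings → $6.04.
strawberries + banana with both targets exact would need a negative amount; discard.
strawberries + cheddar with both tight: 18.33 servings and 1.333 servings → $15.67.
strawberries + quinoa: intersection lies outside the first quadrant.
banana + cheddar with both tight: 13.28 servings and 1.966 servings → $6.12.
banana + quinoa with both targets exact would need a negative amount; discard.
cheddar + quinoa with both tight: 1.797 servings and 2.437 servings → $4.39.
Cheapest feasible corner: $4.39.

$4.39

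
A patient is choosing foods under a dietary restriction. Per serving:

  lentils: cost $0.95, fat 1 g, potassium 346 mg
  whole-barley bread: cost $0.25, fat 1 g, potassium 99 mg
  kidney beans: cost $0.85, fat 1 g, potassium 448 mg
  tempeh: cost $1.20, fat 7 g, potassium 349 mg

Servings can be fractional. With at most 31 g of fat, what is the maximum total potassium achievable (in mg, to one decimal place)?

13888.0 mg

Potassium per g fat: kidney beans 448, lentils 346, whole-barley bread 99, tempeh 49.86.
With no serving limits, spend the whole fat allowance on kidney beans: 31 g / 1 g × 448 mg = 13888.0 mg.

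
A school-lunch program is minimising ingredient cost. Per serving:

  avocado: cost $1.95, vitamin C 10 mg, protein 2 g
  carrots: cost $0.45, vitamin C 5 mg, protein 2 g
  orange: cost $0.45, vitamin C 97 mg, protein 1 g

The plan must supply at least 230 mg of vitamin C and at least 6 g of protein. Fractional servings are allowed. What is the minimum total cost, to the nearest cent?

$1.86

At the optimum either one food covers both requirements or two foods hit both targets exactly; no other combination can be cheaper.
avocado only: max(230/10, 6/2) = 23 servings → $44.85.
carrots only: max(230/5, 6/2) = 46 servings → $20.70.
orange only: max(230/97, 6/1) = 6 servings → $2.70.
avocado + carrots with both targets exact would need a negative amount; discard.
avocado + orange with both tight: 1.913 servings and 2.174 servings → $4.71.
carrots + orange with both tight: 1.862 servings and 2.275 servings → $1.86.
Cheapest feasible corner: $1.86.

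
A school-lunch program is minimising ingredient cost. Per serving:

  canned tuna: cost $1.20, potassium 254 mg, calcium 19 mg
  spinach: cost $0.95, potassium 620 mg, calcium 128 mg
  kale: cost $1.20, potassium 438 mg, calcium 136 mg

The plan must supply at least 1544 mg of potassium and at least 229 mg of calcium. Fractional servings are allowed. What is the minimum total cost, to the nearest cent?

An LP optimum is at a vertex; with two nutrient constraints at most two foods are used. Check each candidate.
canned tuna only: max(1544/254, 229/19) = 12.05 servings → $14.46.
spinach only: max(1544/620, 229/128) = 2.49 servings → $2.37.
kale only: max(1544/438, 229/136) = 3.525 servings → $4.23.
canned tuna + spinach with both tight: 2.684 servings and 1.391 servings → $4.54.
canned tuna + kale with both tight: 4.183 servings and 1.099 servings → $6.34.
spinach + kale: the both-tight solution has a negative serving — not a feasible corner.
So the least-cost plan costs $2.37.

$2.37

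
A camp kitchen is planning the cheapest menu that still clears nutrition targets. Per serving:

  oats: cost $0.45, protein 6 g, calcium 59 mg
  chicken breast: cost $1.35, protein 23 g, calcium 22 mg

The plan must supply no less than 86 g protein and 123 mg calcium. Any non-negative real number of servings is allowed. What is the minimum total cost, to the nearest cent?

Compare the cost at each extreme point of the feasible region.
oats only: max(86/6, 123/59) = 14.33 servings → $6.45.
chicken breast only: max(86/23, 123/22) = 5.591 servings → $7.55.
oats + chicken breast with both tight: 0.7649 servings and 3.54 servings → $5.12.
The minimum over all feasible corners is $5.12.

$5.12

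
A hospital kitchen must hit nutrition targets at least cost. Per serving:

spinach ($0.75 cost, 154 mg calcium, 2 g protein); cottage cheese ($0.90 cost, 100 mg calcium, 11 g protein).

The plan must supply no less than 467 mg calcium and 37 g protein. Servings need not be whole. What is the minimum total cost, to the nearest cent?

For a min-cost LP with two ≥-constraints, a basic feasible solution has at most two positive variables.
spinach only: max(467/154, 37/2) = 18.5 servings → $13.88.
cottage cheese only: max(467/100, 37/11) = 4.67 servings → $4.20.
spinach + cottage cheese with both tight: 0.9618 servings and 3.189 servings → $3.59.
Cheapest feasible corner: $3.59.

$3.59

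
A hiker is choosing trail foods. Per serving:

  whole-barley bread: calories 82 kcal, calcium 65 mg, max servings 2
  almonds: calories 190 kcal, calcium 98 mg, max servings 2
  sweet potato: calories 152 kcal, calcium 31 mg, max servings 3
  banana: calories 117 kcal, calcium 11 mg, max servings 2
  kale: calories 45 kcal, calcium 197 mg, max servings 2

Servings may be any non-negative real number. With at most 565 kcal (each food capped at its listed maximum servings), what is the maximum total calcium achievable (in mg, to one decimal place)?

684.4 mg

Calcium per kcal: kale 4.378, whole-barley bread 0.7927, almonds 0.5158, sweet potato 0.2039, banana 0.09402.
Take 2 servings of kale: uses 90 kcal, +394.0 mg calcium (running total 394.0 mg).
Take 2 servings of whole-barley bread: uses 164 kcal, +130.0 mg calcium (running total 524.0 mg).
Take 1.637 servings of almonds: uses 311 kcal, +160.4 mg calcium (running total 684.4 mg).
Greedy by best ratio exhausts the calories allowance optimally: 684.4 mg.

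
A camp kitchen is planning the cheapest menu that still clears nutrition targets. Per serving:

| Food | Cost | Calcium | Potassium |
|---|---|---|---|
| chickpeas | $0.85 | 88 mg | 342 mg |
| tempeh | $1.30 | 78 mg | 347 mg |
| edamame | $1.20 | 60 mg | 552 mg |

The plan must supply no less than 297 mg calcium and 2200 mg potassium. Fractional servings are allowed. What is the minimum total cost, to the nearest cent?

Check every corner: each single food scaled to meet both minima, and each pair solved so both constraints bind.
chickpeas only: max(297/88, 2200/342) = 6.433 servings → $5.47.
tempeh only: max(297/78, 2200/347) = 6.34 servings → $8.24.
edamame only: max(297/60, 2200/552) = 4.95 servings → $5.94.
chickpeas + tempeh with both targets exact would need a negative amount; discard.
chickpeas + edamame with both tight: 1.139 servings and 3.28 servings → $4.90.
tempeh + edamame with both tight: 1.437 servings and 3.082 servings → $5.57.
So the least-cost plan costs $4.90.

$4.90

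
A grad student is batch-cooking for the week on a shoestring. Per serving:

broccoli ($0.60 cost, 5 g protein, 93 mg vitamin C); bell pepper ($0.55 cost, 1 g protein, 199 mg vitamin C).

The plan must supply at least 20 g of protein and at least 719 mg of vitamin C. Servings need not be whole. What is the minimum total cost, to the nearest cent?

An LP optimum is at a vertex; with two nutrient constraints at most two foods are used. Check each candidate.
broccoli only: max(20/5, 719/93) = 7.731 servings → $4.64.
bell pepper only: max(20/1, 719/199) = 20 servings → $11.00.
broccoli + bell pepper with both tight: 3.615 servings and 1.924 servings → $3.23.
The minimum over all feasible corners is $3.23.

$3.23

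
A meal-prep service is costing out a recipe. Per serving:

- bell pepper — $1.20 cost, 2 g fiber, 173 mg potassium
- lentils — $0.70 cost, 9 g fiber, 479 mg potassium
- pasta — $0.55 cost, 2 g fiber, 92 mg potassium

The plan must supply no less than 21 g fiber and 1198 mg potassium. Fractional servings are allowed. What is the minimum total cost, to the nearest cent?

$1.75

Compare the cost at each extreme point of the feasible region.
bell pepper only: max(21/2, 1198/173) = 10.5 servings → $12.60.
lentils only: max(21/9, 1198/479) = 2.501 servings → $1.75.
pasta only: max(21/2, 1198/92) = 13.02 servings → $7.16.
bell pepper + lentils with both tight: 1.207 servings and 2.065 servings → $2.89.
bell pepper + pasta with both tight: 2.864 servings and 7.636 servings → $7.64.
lentils + pasta with both targets exact would need a negative amount; discard.
So the least-cost plan costs $1.75.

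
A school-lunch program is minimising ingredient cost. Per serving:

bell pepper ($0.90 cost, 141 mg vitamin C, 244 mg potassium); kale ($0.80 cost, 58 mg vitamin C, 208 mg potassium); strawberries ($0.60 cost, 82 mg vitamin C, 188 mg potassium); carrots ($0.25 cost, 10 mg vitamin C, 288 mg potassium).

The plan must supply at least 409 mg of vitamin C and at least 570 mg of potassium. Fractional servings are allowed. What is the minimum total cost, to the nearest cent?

$2.61

bell pepper only: max(409/141, 570/244) = 2.901 servings → $2.61.
kale only: max(409/58, 570/208) = 7.052 servings → $5.64.
strawberries only: max(409/82, 570/188) = 4.988 servings → $2.99.
carrots only: max(409/10, 570/288) = 40.9 servings → $10.22.
bell pepper + kale: the both-tight solution has a negative serving — not a feasible corner.
bell pepper + strawberries: the both-tight solution has a negative serving — not a feasible corner.
bell pepper + carrots with both targets exact would need a negative amount; discard.
kale + strawberries: intersection lies outside the first quadrant.
kale + carrots with both targets exact would need a negative amount; discard.
strawberries + carrots with both targets exact would need a negative amount; discard.
Cheapest feasible corner: $2.61.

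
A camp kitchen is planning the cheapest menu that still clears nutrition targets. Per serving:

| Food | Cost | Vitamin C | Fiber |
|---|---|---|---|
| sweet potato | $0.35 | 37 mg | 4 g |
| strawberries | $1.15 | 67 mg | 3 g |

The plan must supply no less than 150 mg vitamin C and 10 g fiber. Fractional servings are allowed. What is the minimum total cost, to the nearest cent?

This is a tiny linear program; its minimum lies at a vertex of the feasible set. List the vertices and price them.
sweet potato only: max(150/37, 10/4) = 4.054 servings → $1.42.
strawberries only: max(150/67, 10/3) = 3.333 servings → $3.83.
sweet potato + strawberries with both tight: 1.401 servings and 1.465 servings → $2.18.
Cheapest feasible corner: $1.42.

$1.42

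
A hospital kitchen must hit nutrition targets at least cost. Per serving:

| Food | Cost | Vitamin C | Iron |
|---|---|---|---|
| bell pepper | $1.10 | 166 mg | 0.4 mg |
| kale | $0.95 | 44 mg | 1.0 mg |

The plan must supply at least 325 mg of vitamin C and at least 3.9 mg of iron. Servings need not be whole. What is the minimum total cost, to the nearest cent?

$4.45

Two binding constraints pin down two serving amounts, so the optimal mix uses at most two foods. The candidates are each food alone (scaled to the tighter of vitamin C/iron) and each pair with both constraints tight.
bell pepper only: max(325/166, 3.9/0.4) = 9.75 servings → $10.72.
kale only: max(325/44, 3.9/1.0) = 7.386 servings → $7.02.
bell pepper + kale with both tight: 1.034 servings and 3.487 servings → $4.45.
So the least-cost plan costs $4.45.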